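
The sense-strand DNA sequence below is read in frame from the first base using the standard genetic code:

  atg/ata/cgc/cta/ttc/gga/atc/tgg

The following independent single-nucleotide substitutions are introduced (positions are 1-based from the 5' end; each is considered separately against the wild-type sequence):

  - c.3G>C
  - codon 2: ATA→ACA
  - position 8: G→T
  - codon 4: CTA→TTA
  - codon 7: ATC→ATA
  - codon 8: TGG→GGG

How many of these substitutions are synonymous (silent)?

2

Codon 1: ATG (Met) → ATC (Ile) — missense.
Codon 2: ATA (Ile) → ACA (Thr) — missense.
Codon 3: CGC (Arg) → CTC (Leu) — missense.
Codon 4: CTA (Leu) → TTA (Leu) — synonymous.
Codon 7: ATC (Ile) → ATA (Ile) — synonymous.
Codon 8: TGG (Trp) → GGG (Gly) — missense.
Synonymous: 2 of 6.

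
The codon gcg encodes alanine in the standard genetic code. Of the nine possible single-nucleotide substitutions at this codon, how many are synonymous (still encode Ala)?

Position 1: none → 0 synonymous.
Position 2: none → 0 synonymous.
Position 3: GCT, GCC, GCA → 3 synonymous.
Total: 0 + 0 + 3 = 3.

3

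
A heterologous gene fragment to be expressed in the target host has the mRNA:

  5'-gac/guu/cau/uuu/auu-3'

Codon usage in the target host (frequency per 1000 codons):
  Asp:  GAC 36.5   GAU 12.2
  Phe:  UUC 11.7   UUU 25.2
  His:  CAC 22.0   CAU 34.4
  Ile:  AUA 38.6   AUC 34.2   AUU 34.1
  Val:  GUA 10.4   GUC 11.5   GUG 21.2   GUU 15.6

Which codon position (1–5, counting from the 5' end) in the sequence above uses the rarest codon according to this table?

2

Codon 1 GAC (Asp): 36.5 per 1000.
Codon 2 GUU (Val): 15.6 per 1000.
Codon 3 CAU (His): 34.4 per 1000.
Codon 4 UUU (Phe): 25.2 per 1000.
Codon 5 AUU (Ile): 34.1 per 1000.
Lowest frequency is 15.6 at codon 2.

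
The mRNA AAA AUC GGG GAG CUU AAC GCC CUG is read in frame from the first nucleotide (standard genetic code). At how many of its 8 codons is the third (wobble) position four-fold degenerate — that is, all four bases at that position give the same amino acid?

4

Codon 1 AAA (Lys): third position 2-fold.
Codon 2 AUC (Ile): third position 3-fold.
Codon 3 GGG (Gly): third position 4-fold.
Codon 4 GAG (Glu): third position 2-fold.
Codon 5 CUU (Leu): third position 4-fold.
Codon 6 AAC (Asn): third position 2-fold.
Codon 7 GCC (Ala): third position 4-fold.
Codon 8 CUG (Leu): third position 4-fold.
Four-fold degenerate third positions: 4.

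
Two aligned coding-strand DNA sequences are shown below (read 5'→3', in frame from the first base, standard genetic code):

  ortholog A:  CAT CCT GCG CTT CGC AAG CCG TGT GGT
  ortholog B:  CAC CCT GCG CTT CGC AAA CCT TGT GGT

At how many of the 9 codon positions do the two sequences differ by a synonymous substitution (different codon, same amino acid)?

3

Codon 1: CAT His / CAC His — synonymous.
Codon 2: CCT Pro / CCT Pro — identical.
Codon 3: GCG Ala / GCG Ala — identical.
Codon 4: CTT Leu / CTT Leu — identical.
Codon 5: CGC Arg / CGC Arg — identical.
Codon 6: AAG Lys / AAA Lys — synonymous.
Codon 7: CCG Pro / CCT Pro — synonymous.
Codon 8: TGT Cys / TGT Cys — identical.
Codon 9: GGT Gly / GGT Gly — identical.
Synonymous differences: 3.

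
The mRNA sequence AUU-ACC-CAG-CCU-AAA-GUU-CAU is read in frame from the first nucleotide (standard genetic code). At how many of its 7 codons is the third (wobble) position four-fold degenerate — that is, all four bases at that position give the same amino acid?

Codon 1 AUU (Ile): third position 3-fold.
Codon 2 ACC (Thr): third position 4-fold.
Codon 3 CAG (Gln): third position 2-fold.
Codon 4 CCU (Pro): third position 4-fold.
Codon 5 AAA (Lys): third position 2-fold.
Codon 6 GUU (Val): third position 4-fold.
Codon 7 CAU (His): third position 2-fold.
Four-fold degenerate third positions: 3.

3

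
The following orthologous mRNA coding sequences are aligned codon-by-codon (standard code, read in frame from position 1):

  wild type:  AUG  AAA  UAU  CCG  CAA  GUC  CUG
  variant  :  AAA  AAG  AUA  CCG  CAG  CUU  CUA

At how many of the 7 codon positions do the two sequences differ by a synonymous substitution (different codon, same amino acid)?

3

Codon 1: AUG Met / AAA Lys — nonsynonymous.
Codon 2: AAA Lys / AAG Lys — synonymous.
Codon 3: UAU Tyr / AUA Ile — nonsynonymous.
Codon 4: CCG Pro / CCG Pro — identical.
Codon 5: CAA Gln / CAG Gln — synonymous.
Codon 6: GUC Val / CUU Leu — nonsynonymous.
Codon 7: CUG Leu / CUA Leu — synonymous.
Synonymous differences: 3.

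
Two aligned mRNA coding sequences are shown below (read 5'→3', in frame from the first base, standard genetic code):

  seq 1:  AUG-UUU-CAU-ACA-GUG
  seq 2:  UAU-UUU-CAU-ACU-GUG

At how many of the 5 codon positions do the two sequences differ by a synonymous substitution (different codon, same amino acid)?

1

Codon 1: AUG Met / UAU Tyr — nonsynonymous.
Codon 2: UUU Phe / UUU Phe — identical.
Codon 3: CAU His / CAU His — identical.
Codon 4: ACA Thr / ACU Thr — synonymous.
Codon 5: GUG Val / GUG Val — identical.
Synonymous differences: 1.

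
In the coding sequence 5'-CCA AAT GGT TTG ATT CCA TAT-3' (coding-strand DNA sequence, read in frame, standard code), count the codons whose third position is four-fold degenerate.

3

Codon 1 CCA (Pro): third position 4-fold.
Codon 2 AAT (Asn): third position 2-fold.
Codon 3 GGT (Gly): third position 4-fold.
Codon 4 TTG (Leu): third position 2-fold.
Codon 5 ATT (Ile): third position 3-fold.
Codon 6 CCA (Pro): third position 4-fold.
Codon 7 TAT (Tyr): third position 2-fold.
Four-fold degenerate third positions: 3.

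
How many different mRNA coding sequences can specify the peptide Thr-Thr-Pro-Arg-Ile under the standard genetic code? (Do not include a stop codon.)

Thr: 4 codons.
Thr: 4 codons.
Pro: 4 codons.
Arg: 6 codons.
Ile: 3 codons.
4 × 4 × 4 × 6 × 3 = 1152.

1152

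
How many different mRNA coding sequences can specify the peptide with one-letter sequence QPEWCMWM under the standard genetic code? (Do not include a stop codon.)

Gln: 2 codons.
Pro: 4 codons.
Glu: 2 codons.
Trp: 1 codon.
Cys: 2 codons.
Met: 1 codon.
Trp: 1 codon.
Met: 1 codon.
2 × 4 × 2 × 1 × 2 × 1 × 1 × 1 = 32.

32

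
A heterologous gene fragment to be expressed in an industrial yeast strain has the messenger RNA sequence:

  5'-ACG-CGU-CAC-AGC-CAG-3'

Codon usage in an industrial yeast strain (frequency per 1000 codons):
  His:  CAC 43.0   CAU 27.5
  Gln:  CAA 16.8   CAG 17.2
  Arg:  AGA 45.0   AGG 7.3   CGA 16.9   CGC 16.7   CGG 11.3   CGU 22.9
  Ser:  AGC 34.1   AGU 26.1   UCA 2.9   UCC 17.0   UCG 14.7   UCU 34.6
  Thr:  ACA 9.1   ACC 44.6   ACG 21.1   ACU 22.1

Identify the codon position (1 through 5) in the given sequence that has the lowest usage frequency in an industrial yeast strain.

Codon 1 ACG (Thr): 21.1 per 1000.
Codon 2 CGU (Arg): 22.9 per 1000.
Codon 3 CAC (His): 43.0 per 1000.
Codon 4 AGC (Ser): 34.1 per 1000.
Codon 5 CAG (Gln): 17.2 per 1000.
Lowest frequency is 17.2 at codon 5.

5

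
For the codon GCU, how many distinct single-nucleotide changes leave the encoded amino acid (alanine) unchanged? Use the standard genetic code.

Position 1: none → 0 synonymous.
Position 2: none → 0 synonymous.
Position 3: GCC, GCA, GCG → 3 synonymous.
Total: 0 + 0 + 3 = 3.

3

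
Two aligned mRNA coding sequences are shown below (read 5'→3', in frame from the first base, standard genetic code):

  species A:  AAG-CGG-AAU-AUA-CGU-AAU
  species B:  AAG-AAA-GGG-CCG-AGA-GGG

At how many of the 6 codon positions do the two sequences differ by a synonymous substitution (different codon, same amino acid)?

1

Codon 1: AAG Lys / AAG Lys — identical.
Codon 2: CGG Arg / AAA Lys — nonsynonymous.
Codon 3: AAU Asn / GGG Gly — nonsynonymous.
Codon 4: AUA Ile / CCG Pro — nonsynonymous.
Codon 5: CGU Arg / AGA Arg — synonymous.
Codon 6: AAU Asn / GGG Gly — nonsynonymous.
Synonymous differences: 1.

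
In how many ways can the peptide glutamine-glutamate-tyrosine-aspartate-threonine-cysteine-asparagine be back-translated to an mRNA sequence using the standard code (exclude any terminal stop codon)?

256

Gln: 2 codons.
Glu: 2 codons.
Tyr: 2 codons.
Asp: 2 codons.
Thr: 4 codons.
Cys: 2 codons.
Asn: 2 codons.
2 × 2 × 2 × 2 × 4 × 2 × 2 = 256.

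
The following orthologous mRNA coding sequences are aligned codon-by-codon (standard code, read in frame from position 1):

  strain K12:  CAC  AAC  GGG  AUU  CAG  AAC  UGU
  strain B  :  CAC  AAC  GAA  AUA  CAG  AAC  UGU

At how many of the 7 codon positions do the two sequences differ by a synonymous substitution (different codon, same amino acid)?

Codon 1: CAC His / CAC His — identical.
Codon 2: AAC Asn / AAC Asn — identical.
Codon 3: GGG Gly / GAA Glu — nonsynonymous.
Codon 4: AUU Ile / AUA Ile — synonymous.
Codon 5: CAG Gln / CAG Gln — identical.
Codon 6: AAC Asn / AAC Asn — identical.
Codon 7: UGU Cys / UGU Cys — identical.
Synonymous differences: 1.

1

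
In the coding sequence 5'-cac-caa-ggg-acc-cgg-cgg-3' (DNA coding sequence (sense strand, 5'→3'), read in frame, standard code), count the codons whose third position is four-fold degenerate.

Codon 1 CAC (His): third position 2-fold.
Codon 2 CAA (Gln): third position 2-fold.
Codon 3 GGG (Gly): third position 4-fold.
Codon 4 ACC (Thr): third position 4-fold.
Codon 5 CGG (Arg): third position 4-fold.
Codon 6 CGG (Arg): third position 4-fold.
Four-fold degenerate third positions: 4.

4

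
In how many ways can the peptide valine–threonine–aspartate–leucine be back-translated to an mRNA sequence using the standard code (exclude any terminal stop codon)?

192

Val: 4 codons.
Thr: 4 codons.
Asp: 2 codons.
Leu: 6 codons.
4 × 4 × 2 × 6 = 192.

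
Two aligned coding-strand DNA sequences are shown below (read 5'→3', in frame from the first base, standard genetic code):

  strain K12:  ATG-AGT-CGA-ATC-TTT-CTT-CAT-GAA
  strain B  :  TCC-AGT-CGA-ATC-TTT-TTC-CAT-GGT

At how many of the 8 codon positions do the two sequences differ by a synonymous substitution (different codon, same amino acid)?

0

Codon 1: ATG Met / TCC Ser — nonsynonymous.
Codon 2: AGT Ser / AGT Ser — identical.
Codon 3: CGA Arg / CGA Arg — identical.
Codon 4: ATC Ile / ATC Ile — identical.
Codon 5: TTT Phe / TTT Phe — identical.
Codon 6: CTT Leu / TTC Phe — nonsynonymous.
Codon 7: CAT His / CAT His — identical.
Codon 8: GAA Glu / GGT Gly — nonsynonymous.
Synonymous differences: 0.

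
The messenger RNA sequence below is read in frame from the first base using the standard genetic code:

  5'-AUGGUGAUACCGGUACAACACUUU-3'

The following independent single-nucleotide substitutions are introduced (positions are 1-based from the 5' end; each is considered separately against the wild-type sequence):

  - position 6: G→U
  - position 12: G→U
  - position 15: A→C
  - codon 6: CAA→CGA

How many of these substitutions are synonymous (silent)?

Codon 2: GUG (Val) → GUU (Val) — synonymous.
Codon 4: CCG (Pro) → CCU (Pro) — synonymous.
Codon 5: GUA (Val) → GUC (Val) — synonymous.
Codon 6: CAA (Gln) → CGA (Arg) — missense.
Synonymous: 3 of 4.

3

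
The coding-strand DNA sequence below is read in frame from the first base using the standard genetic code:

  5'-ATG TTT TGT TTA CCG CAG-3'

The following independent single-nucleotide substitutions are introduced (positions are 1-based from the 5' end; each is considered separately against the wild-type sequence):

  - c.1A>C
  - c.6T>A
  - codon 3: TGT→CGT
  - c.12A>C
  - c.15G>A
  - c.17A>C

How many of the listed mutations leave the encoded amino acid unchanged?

1

Codon 1: ATG (Met) → CTG (Leu) — missense.
Codon 2: TTT (Phe) → TTA (Leu) — missense.
Codon 3: TGT (Cys) → CGT (Arg) — missense.
Codon 4: TTA (Leu) → TTC (Phe) — missense.
Codon 5: CCG (Pro) → CCA (Pro) — synonymous.
Codon 6: CAG (Gln) → CCG (Pro) — missense.
Synonymous: 1 of 6.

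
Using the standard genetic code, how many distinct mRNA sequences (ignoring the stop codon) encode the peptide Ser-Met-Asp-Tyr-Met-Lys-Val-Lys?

384

Ser: 6 codons.
Met: 1 codon.
Asp: 2 codons.
Tyr: 2 codons.
Met: 1 codon.
Lys: 2 codons.
Val: 4 codons.
Lys: 2 codons.
6 × 1 × 2 × 2 × 1 × 2 × 4 × 2 = 384.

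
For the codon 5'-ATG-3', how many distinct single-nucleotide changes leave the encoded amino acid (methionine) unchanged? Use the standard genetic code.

Position 1: none → 0 synonymous.
Position 2: none → 0 synonymous.
Position 3: none → 0 synonymous.
Total: 0 + 0 + 0 = 0.

0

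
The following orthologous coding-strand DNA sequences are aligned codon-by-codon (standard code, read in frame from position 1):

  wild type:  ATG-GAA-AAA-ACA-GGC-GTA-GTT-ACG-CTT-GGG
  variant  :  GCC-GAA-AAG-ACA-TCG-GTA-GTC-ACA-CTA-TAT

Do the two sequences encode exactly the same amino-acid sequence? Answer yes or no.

Codon 1: ATG Met / GCC Ala — nonsynonymous.
Codon 2: GAA Glu / GAA Glu — identical.
Codon 3: AAA Lys / AAG Lys — synonymous.
Codon 4: ACA Thr / ACA Thr — identical.
Codon 5: GGC Gly / TCG Ser — nonsynonymous.
Codon 6: GTA Val / GTA Val — identical.
Codon 7: GTT Val / GTC Val — synonymous.
Codon 8: ACG Thr / ACA Thr — synonymous.
Codon 9: CTT Leu / CTA Leu — synonymous.
Codon 10: GGG Gly / TAT Tyr — nonsynonymous.
Nonsynonymous differences: 3 → different protein.

no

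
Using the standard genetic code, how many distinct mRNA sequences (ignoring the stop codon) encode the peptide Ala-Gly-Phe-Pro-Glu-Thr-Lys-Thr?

8192

Ala: 4 codons.
Gly: 4 codons.
Phe: 2 codons.
Pro: 4 codons.
Glu: 2 codons.
Thr: 4 codons.
Lys: 2 codons.
Thr: 4 codons.
4 × 4 × 2 × 4 × 2 × 4 × 2 × 4 = 8192.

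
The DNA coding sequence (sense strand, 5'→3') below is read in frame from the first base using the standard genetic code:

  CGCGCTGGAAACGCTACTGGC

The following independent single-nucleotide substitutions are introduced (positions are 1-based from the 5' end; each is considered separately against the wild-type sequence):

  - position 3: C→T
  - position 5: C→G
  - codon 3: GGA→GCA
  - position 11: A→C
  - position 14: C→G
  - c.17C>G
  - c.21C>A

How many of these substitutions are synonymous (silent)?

2

Codon 1: CGC (Arg) → CGT (Arg) — synonymous.
Codon 2: GCT (Ala) → GGT (Gly) — missense.
Codon 3: GGA (Gly) → GCA (Ala) — missense.
Codon 4: AAC (Asn) → ACC (Thr) — missense.
Codon 5: GCT (Ala) → GGT (Gly) — missense.
Codon 6: ACT (Thr) → AGT (Ser) — missense.
Codon 7: GGC (Gly) → GGA (Gly) — synonymous.
Synonymous: 2 of 7.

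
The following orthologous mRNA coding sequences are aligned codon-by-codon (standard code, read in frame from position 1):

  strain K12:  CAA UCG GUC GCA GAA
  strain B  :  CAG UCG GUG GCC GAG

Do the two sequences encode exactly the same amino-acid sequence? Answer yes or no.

Codon 1: CAA Gln / CAG Gln — synonymous.
Codon 2: UCG Ser / UCG Ser — identical.
Codon 3: GUC Val / GUG Val — synonymous.
Codon 4: GCA Ala / GCC Ala — synonymous.
Codon 5: GAA Glu / GAG Glu — synonymous.
Nonsynonymous differences: 0 → same protein.

yes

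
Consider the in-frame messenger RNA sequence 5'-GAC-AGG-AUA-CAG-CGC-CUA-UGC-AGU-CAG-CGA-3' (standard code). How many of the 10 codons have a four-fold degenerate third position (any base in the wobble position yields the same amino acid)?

3

Codon 1 GAC (Asp): third position 2-fold.
Codon 2 AGG (Arg): third position 2-fold.
Codon 3 AUA (Ile): third position 3-fold.
Codon 4 CAG (Gln): third position 2-fold.
Codon 5 CGC (Arg): third position 4-fold.
Codon 6 CUA (Leu): third position 4-fold.
Codon 7 UGC (Cys): third position 2-fold.
Codon 8 AGU (Ser): third position 2-fold.
Codon 9 CAG (Gln): third position 2-fold.
Codon 10 CGA (Arg): third position 4-fold.
Four-fold degenerate third positions: 3.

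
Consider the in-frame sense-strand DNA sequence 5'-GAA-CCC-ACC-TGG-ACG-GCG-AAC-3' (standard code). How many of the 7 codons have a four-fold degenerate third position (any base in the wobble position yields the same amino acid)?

4

Codon 1 GAA (Glu): third position 2-fold.
Codon 2 CCC (Pro): third position 4-fold.
Codon 3 ACC (Thr): third position 4-fold.
Codon 4 TGG (Trp): third position 1-fold.
Codon 5 ACG (Thr): third position 4-fold.
Codon 6 GCG (Ala): third position 4-fold.
Codon 7 AAC (Asn): third position 2-fold.
Four-fold degenerate third positions: 4.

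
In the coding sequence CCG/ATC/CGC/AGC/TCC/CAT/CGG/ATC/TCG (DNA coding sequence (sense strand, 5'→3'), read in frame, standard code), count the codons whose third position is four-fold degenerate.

Codon 1 CCG (Pro): third position 4-fold.
Codon 2 ATC (Ile): third position 3-fold.
Codon 3 CGC (Arg): third position 4-fold.
Codon 4 AGC (Ser): third position 2-fold.
Codon 5 TCC (Ser): third position 4-fold.
Codon 6 CAT (His): third position 2-fold.
Codon 7 CGG (Arg): third position 4-fold.
Codon 8 ATC (Ile): third position 3-fold.
Codon 9 TCG (Ser): third position 4-fold.
Four-fold degenerate third positions: 5.

5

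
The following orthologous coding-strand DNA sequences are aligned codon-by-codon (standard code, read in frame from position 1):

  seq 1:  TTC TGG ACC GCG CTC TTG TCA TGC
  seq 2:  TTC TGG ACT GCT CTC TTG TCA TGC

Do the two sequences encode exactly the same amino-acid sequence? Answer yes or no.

Codon 1: TTC Phe / TTC Phe — identical.
Codon 2: TGG Trp / TGG Trp — identical.
Codon 3: ACC Thr / ACT Thr — synonymous.
Codon 4: GCG Ala / GCT Ala — synonymous.
Codon 5: CTC Leu / CTC Leu — identical.
Codon 6: TTG Leu / TTG Leu — identical.
Codon 7: TCA Ser / TCA Ser — identical.
Codon 8: TGC Cys / TGC Cys — identical.
Nonsynonymous differences: 0 → same protein.

yes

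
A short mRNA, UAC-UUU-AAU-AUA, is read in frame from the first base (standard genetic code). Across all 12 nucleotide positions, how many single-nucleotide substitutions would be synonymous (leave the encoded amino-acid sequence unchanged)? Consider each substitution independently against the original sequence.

5

Codon 1 (UAC, Tyr): 1 synonymous substitution.
Codon 2 (UUU, Phe): 1 synonymous substitution.
Codon 3 (AAU, Asn): 1 synonymous substitution.
Codon 4 (AUA, Ile): 2 synonymous substitutions.
Total: 1 + 1 + 1 + 2 = 5.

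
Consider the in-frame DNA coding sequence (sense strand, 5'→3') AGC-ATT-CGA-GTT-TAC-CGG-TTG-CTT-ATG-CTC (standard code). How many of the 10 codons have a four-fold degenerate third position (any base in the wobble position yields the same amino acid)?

Codon 1 AGC (Ser): third position 2-fold.
Codon 2 ATT (Ile): third position 3-fold.
Codon 3 CGA (Arg): third position 4-fold.
Codon 4 GTT (Val): third position 4-fold.
Codon 5 TAC (Tyr): third position 2-fold.
Codon 6 CGG (Arg): third position 4-fold.
Codon 7 TTG (Leu): third position 2-fold.
Codon 8 CTT (Leu): third position 4-fold.
Codon 9 ATG (Met): third position 1-fold.
Codon 10 CTC (Leu): third position 4-fold.
Four-fold degenerate third positions: 5.

5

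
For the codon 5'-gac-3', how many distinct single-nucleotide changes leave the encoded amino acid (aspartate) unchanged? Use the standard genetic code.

Position 1: none → 0 synonymous.
Position 2: none → 0 synonymous.
Position 3: GAU → 1 synonymous.
Total: 0 + 0 + 1 = 1.

1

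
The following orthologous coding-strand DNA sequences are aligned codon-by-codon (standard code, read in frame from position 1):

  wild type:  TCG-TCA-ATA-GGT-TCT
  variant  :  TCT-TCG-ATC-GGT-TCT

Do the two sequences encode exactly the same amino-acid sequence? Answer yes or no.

yes

Codon 1: TCG Ser / TCT Ser — synonymous.
Codon 2: TCA Ser / TCG Ser — synonymous.
Codon 3: ATA Ile / ATC Ile — synonymous.
Codon 4: GGT Gly / GGT Gly — identical.
Codon 5: TCT Ser / TCT Ser — identical.
Nonsynonymous differences: 0 → same protein.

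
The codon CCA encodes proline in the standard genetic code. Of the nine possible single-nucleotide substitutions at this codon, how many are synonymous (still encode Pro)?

Position 1: none → 0 synonymous.
Position 2: none → 0 synonymous.
Position 3: CCU, CCC, CCG → 3 synonymous.
Total: 0 + 0 + 3 = 3.

3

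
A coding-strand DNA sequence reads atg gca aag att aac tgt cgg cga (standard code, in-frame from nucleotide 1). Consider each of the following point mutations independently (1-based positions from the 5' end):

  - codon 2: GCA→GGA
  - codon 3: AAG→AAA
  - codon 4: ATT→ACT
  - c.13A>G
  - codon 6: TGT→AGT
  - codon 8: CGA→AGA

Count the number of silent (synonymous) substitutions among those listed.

Codon 2: GCA (Ala) → GGA (Gly) — missense.
Codon 3: AAG (Lys) → AAA (Lys) — synonymous.
Codon 4: ATT (Ile) → ACT (Thr) — missense.
Codon 5: AAC (Asn) → GAC (Asp) — missense.
Codon 6: TGT (Cys) → AGT (Ser) — missense.
Codon 8: CGA (Arg) → AGA (Arg) — synonymous.
Synonymous: 2 of 6.

2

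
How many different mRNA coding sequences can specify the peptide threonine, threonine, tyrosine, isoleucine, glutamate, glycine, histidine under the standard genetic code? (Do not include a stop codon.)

Thr: 4 codons.
Thr: 4 codons.
Tyr: 2 codons.
Ile: 3 codons.
Glu: 2 codons.
Gly: 4 codons.
His: 2 codons.
4 × 4 × 2 × 3 × 2 × 4 × 2 = 1536.

1536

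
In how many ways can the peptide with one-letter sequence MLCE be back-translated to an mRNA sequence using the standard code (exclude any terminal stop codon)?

Met: 1 codon.
Leu: 6 codons.
Cys: 2 codons.
Glu: 2 codons.
1 × 6 × 2 × 2 = 24.

24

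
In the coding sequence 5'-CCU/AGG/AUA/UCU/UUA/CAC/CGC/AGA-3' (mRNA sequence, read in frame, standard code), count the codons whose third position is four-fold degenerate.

3

Codon 1 CCU (Pro): third position 4-fold.
Codon 2 AGG (Arg): third position 2-fold.
Codon 3 AUA (Ile): third position 3-fold.
Codon 4 UCU (Ser): third position 4-fold.
Codon 5 UUA (Leu): third position 2-fold.
Codon 6 CAC (His): third position 2-fold.
Codon 7 CGC (Arg): third position 4-fold.
Codon 8 AGA (Arg): third position 2-fold.
Four-fold degenerate third positions: 3.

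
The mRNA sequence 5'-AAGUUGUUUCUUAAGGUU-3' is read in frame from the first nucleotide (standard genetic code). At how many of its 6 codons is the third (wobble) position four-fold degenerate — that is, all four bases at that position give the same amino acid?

Codon 1 AAG (Lys): third position 2-fold.
Codon 2 UUG (Leu): third position 2-fold.
Codon 3 UUU (Phe): third position 2-fold.
Codon 4 CUU (Leu): third position 4-fold.
Codon 5 AAG (Lys): third position 2-fold.
Codon 6 GUU (Val): third position 4-fold.
Four-fold degenerate third positions: 2.

2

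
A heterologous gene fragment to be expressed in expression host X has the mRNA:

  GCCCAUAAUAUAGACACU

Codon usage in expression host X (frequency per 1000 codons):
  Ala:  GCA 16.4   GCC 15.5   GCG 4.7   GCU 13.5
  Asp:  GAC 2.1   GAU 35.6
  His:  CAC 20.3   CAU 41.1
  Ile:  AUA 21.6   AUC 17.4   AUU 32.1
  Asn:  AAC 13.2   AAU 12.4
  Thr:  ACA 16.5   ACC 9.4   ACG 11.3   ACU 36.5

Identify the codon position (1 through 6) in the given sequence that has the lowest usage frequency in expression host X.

Codon 1 GCC (Ala): 15.5 per 1000.
Codon 2 CAU (His): 41.1 per 1000.
Codon 3 AAU (Asn): 12.4 per 1000.
Codon 4 AUA (Ile): 21.6 per 1000.
Codon 5 GAC (Asp): 2.1 per 1000.
Codon 6 ACU (Thr): 36.5 per 1000.
Lowest frequency is 2.1 at codon 5.

5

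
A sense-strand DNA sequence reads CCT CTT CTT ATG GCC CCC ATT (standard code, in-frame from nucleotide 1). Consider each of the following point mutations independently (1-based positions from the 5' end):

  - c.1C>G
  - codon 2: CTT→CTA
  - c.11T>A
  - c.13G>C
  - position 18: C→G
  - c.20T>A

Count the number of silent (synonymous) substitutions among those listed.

Codon 1: CCT (Pro) → GCT (Ala) — missense.
Codon 2: CTT (Leu) → CTA (Leu) — synonymous.
Codon 4: ATG (Met) → AAG (Lys) — missense.
Codon 5: GCC (Ala) → CCC (Pro) — missense.
Codon 6: CCC (Pro) → CCG (Pro) — synonymous.
Codon 7: ATT (Ile) → AAT (Asn) — missense.
Synonymous: 2 of 6.

2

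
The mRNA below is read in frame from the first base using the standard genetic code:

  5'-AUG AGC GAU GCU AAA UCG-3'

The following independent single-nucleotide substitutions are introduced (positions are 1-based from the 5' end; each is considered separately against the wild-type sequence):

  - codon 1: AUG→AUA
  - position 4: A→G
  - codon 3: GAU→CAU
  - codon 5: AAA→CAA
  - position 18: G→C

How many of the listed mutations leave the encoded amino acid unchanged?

1

Codon 1: AUG (Met) → AUA (Ile) — missense.
Codon 2: AGC (Ser) → GGC (Gly) — missense.
Codon 3: GAU (Asp) → CAU (His) — missense.
Codon 5: AAA (Lys) → CAA (Gln) — missense.
Codon 6: UCG (Ser) → UCC (Ser) — synonymous.
Synonymous: 1 of 5.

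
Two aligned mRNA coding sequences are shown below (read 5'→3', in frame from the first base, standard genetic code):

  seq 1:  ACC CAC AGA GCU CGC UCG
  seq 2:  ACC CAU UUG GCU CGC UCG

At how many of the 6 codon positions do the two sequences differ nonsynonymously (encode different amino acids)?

1

Codon 1: ACC Thr / ACC Thr — identical.
Codon 2: CAC His / CAU His — synonymous.
Codon 3: AGA Arg / UUG Leu — nonsynonymous.
Codon 4: GCU Ala / GCU Ala — identical.
Codon 5: CGC Arg / CGC Arg — identical.
Codon 6: UCG Ser / UCG Ser — identical.
Nonsynonymous differences: 1.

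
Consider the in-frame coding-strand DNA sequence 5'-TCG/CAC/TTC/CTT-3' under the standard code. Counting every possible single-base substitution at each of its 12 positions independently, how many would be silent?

8

Codon 1 (TCG, Ser): 3 synonymous substitutions.
Codon 2 (CAC, His): 1 synonymous substitution.
Codon 3 (TTC, Phe): 1 synonymous substitution.
Codon 4 (CTT, Leu): 3 synonymous substitutions.
Total: 3 + 1 + 1 + 3 = 8.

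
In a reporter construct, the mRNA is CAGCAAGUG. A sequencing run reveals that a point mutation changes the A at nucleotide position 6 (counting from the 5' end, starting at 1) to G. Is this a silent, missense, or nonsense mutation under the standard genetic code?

Position 6 falls in codon 2: CAA → Gln.
After the substitution the codon is CAG → Gln.
Both encode Gln, so the change is synonymous.

silent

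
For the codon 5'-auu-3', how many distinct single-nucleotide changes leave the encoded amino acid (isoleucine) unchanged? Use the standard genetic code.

2

Position 1: none → 0 synonymous.
Position 2: none → 0 synonymous.
Position 3: AUC, AUA → 2 synonymous.
Total: 0 + 0 + 2 = 2.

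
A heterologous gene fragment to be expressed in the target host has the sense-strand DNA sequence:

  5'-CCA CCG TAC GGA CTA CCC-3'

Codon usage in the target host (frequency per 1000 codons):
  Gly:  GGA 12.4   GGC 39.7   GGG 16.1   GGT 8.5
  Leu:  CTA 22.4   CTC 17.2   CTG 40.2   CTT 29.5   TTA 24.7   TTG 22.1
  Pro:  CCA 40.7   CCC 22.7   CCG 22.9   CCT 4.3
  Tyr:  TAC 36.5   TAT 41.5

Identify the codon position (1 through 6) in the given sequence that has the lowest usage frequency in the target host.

4

Codon 1 CCA (Pro): 40.7 per 1000.
Codon 2 CCG (Pro): 22.9 per 1000.
Codon 3 TAC (Tyr): 36.5 per 1000.
Codon 4 GGA (Gly): 12.4 per 1000.
Codon 5 CTA (Leu): 22.4 per 1000.
Codon 6 CCC (Pro): 22.7 per 1000.
Lowest frequency is 12.4 at codon 4.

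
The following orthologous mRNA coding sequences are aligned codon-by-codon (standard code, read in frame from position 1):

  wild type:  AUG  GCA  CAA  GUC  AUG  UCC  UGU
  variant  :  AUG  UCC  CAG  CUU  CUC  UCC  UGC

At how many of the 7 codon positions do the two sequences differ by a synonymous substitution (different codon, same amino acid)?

Codon 1: AUG Met / AUG Met — identical.
Codon 2: GCA Ala / UCC Ser — nonsynonymous.
Codon 3: CAA Gln / CAG Gln — synonymous.
Codon 4: GUC Val / CUU Leu — nonsynonymous.
Codon 5: AUG Met / CUC Leu — nonsynonymous.
Codon 6: UCC Ser / UCC Ser — identical.
Codon 7: UGU Cys / UGC Cys — synonymous.
Synonymous differences: 2.

2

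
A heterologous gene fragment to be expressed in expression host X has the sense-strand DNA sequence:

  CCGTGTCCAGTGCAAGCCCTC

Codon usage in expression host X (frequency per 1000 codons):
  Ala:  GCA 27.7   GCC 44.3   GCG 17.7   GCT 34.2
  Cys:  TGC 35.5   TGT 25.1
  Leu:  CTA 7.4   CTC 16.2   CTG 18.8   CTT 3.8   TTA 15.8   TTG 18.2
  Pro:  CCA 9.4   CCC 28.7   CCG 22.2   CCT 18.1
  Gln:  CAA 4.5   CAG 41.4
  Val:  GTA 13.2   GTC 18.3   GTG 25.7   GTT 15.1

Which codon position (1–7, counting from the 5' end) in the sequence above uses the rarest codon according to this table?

5

Codon 1 CCG (Pro): 22.2 per 1000.
Codon 2 TGT (Cys): 25.1 per 1000.
Codon 3 CCA (Pro): 9.4 per 1000.
Codon 4 GTG (Val): 25.7 per 1000.
Codon 5 CAA (Gln): 4.5 per 1000.
Codon 6 GCC (Ala): 44.3 per 1000.
Codon 7 CTC (Leu): 16.2 per 1000.
Lowest frequency is 4.5 at codon 5.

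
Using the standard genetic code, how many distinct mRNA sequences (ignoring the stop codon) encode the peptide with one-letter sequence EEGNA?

128

Glu: 2 codons.
Glu: 2 codons.
Gly: 4 codons.
Asn: 2 codons.
Ala: 4 codons.
2 × 2 × 4 × 2 × 4 = 128.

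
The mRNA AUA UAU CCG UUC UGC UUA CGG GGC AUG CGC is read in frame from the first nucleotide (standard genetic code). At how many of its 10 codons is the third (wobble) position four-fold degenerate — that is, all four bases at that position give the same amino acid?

Codon 1 AUA (Ile): third position 3-fold.
Codon 2 UAU (Tyr): third position 2-fold.
Codon 3 CCG (Pro): third position 4-fold.
Codon 4 UUC (Phe): third position 2-fold.
Codon 5 UGC (Cys): third position 2-fold.
Codon 6 UUA (Leu): third position 2-fold.
Codon 7 CGG (Arg): third position 4-fold.
Codon 8 GGC (Gly): third position 4-fold.
Codon 9 AUG (Met): third position 1-fold.
Codon 10 CGC (Arg): third position 4-fold.
Four-fold degenerate third positions: 4.

4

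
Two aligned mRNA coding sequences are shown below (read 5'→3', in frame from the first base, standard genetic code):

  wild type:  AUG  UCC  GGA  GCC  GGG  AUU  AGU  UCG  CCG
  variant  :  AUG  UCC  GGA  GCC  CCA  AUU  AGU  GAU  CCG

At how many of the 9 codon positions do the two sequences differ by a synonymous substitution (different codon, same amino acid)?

Codon 1: AUG Met / AUG Met — identical.
Codon 2: UCC Ser / UCC Ser — identical.
Codon 3: GGA Gly / GGA Gly — identical.
Codon 4: GCC Ala / GCC Ala — identical.
Codon 5: GGG Gly / CCA Pro — nonsynonymous.
Codon 6: AUU Ile / AUU Ile — identical.
Codon 7: AGU Ser / AGU Ser — identical.
Codon 8: UCG Ser / GAU Asp — nonsynonymous.
Codon 9: CCG Pro / CCG Pro — identical.
Synonymous differences: 0.

0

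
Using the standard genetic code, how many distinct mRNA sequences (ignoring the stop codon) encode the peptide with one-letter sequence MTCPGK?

256

Met: 1 codon.
Thr: 4 codons.
Cys: 2 codons.
Pro: 4 codons.
Gly: 4 codons.
Lys: 2 codons.
1 × 4 × 2 × 4 × 4 × 2 = 256.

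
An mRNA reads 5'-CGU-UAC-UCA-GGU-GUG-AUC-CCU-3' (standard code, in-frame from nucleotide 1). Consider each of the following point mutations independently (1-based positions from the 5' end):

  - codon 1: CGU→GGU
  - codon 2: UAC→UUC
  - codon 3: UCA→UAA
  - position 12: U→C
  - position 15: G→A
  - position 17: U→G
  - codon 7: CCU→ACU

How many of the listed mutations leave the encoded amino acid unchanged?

2

Codon 1: CGU (Arg) → GGU (Gly) — missense.
Codon 2: UAC (Tyr) → UUC (Phe) — missense.
Codon 3: UCA (Ser) → UAA (Stop) — nonsense.
Codon 4: GGU (Gly) → GGC (Gly) — synonymous.
Codon 5: GUG (Val) → GUA (Val) — synonymous.
Codon 6: AUC (Ile) → AGC (Ser) — missense.
Codon 7: CCU (Pro) → ACU (Thr) — missense.
Synonymous: 2 of 7.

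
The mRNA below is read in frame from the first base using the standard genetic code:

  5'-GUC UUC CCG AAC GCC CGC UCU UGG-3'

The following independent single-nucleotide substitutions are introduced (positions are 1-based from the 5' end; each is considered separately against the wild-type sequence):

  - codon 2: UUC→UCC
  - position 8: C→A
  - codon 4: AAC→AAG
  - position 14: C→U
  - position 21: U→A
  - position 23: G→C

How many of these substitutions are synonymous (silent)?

1

Codon 2: UUC (Phe) → UCC (Ser) — missense.
Codon 3: CCG (Pro) → CAG (Gln) — missense.
Codon 4: AAC (Asn) → AAG (Lys) — missense.
Codon 5: GCC (Ala) → GUC (Val) — missense.
Codon 7: UCU (Ser) → UCA (Ser) — synonymous.
Codon 8: UGG (Trp) → UCG (Ser) — missense.
Synonymous: 1 of 6.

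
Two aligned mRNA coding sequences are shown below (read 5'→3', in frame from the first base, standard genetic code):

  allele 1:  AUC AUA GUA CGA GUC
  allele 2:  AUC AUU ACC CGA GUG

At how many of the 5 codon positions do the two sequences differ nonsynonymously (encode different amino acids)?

Codon 1: AUC Ile / AUC Ile — identical.
Codon 2: AUA Ile / AUU Ile — synonymous.
Codon 3: GUA Val / ACC Thr — nonsynonymous.
Codon 4: CGA Arg / CGA Arg — identical.
Codon 5: GUC Val / GUG Val — synonymous.
Nonsynonymous differences: 1.

1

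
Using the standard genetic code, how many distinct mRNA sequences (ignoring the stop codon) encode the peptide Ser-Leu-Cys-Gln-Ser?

Ser: 6 codons.
Leu: 6 codons.
Cys: 2 codons.
Gln: 2 codons.
Ser: 6 codons.
6 × 6 × 2 × 2 × 6 = 864.

864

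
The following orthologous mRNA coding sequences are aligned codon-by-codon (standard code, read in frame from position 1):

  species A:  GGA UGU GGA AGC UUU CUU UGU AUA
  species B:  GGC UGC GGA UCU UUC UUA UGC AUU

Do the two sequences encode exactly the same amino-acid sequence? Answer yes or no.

Codon 1: GGA Gly / GGC Gly — synonymous.
Codon 2: UGU Cys / UGC Cys — synonymous.
Codon 3: GGA Gly / GGA Gly — identical.
Codon 4: AGC Ser / UCU Ser — synonymous.
Codon 5: UUU Phe / UUC Phe — synonymous.
Codon 6: CUU Leu / UUA Leu — synonymous.
Codon 7: UGU Cys / UGC Cys — synonymous.
Codon 8: AUA Ile / AUU Ile — synonymous.
Nonsynonymous differences: 0 → same protein.

yes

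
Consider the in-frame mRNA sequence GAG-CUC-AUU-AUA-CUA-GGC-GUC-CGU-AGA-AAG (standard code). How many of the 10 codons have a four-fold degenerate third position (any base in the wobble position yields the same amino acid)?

5

Codon 1 GAG (Glu): third position 2-fold.
Codon 2 CUC (Leu): third position 4-fold.
Codon 3 AUU (Ile): third position 3-fold.
Codon 4 AUA (Ile): third position 3-fold.
Codon 5 CUA (Leu): third position 4-fold.
Codon 6 GGC (Gly): third position 4-fold.
Codon 7 GUC (Val): third position 4-fold.
Codon 8 CGU (Arg): third position 4-fold.
Codon 9 AGA (Arg): third position 2-fold.
Codon 10 AAG (Lys): third position 2-fold.
Four-fold degenerate third positions: 5.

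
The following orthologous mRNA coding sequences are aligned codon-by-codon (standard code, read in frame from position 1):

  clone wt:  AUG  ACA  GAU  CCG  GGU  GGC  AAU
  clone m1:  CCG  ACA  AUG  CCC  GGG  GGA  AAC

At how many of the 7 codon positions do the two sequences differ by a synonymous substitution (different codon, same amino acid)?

Codon 1: AUG Met / CCG Pro — nonsynonymous.
Codon 2: ACA Thr / ACA Thr — identical.
Codon 3: GAU Asp / AUG Met — nonsynonymous.
Codon 4: CCG Pro / CCC Pro — synonymous.
Codon 5: GGU Gly / GGG Gly — synonymous.
Codon 6: GGC Gly / GGA Gly — synonymous.
Codon 7: AAU Asn / AAC Asn — synonymous.
Synonymous differences: 4.

4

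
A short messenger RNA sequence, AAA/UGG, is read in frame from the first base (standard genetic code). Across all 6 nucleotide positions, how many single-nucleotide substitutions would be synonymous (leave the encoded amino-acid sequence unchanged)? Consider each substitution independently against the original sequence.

1

Codon 1 (AAA, Lys): 1 synonymous substitution.
Codon 2 (UGG, Trp): 0 synonymous substitutions.
Total: 1 + 0 = 1.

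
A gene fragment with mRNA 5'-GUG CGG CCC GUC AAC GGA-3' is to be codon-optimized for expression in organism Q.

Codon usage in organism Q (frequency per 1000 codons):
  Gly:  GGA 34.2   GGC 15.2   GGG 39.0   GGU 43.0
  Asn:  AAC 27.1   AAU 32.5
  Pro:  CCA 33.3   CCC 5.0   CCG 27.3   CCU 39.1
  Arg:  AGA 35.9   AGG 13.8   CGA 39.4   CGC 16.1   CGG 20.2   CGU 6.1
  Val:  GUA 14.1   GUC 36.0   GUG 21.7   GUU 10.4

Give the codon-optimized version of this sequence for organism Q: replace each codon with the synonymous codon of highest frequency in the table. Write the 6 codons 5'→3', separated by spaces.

GUC CGA CCU GUC AAU GGU

Codon 1 (Val): best is GUC at 36.0.
Codon 2 (Arg): best is CGA at 39.4.
Codon 3 (Pro): best is CCU at 39.1.
Codon 4 (Val): best is GUC at 36.0.
Codon 5 (Asn): best is AAU at 32.5.
Codon 6 (Gly): best is GGU at 43.0.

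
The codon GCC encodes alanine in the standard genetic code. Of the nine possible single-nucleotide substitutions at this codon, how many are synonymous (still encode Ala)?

3

Position 1: none → 0 synonymous.
Position 2: none → 0 synonymous.
Position 3: GCT, GCA, GCG → 3 synonymous.
Total: 0 + 0 + 3 = 3.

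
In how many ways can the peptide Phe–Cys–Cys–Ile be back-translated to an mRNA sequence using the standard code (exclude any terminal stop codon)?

Phe: 2 codons.
Cys: 2 codons.
Cys: 2 codons.
Ile: 3 codons.
2 × 2 × 2 × 3 = 24.

24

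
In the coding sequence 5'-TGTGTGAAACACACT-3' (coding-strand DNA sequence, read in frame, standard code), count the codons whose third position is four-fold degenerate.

2

Codon 1 TGT (Cys): third position 2-fold.
Codon 2 GTG (Val): third position 4-fold.
Codon 3 AAA (Lys): third position 2-fold.
Codon 4 CAC (His): third position 2-fold.
Codon 5 ACT (Thr): third position 4-fold.
Four-fold degenerate third positions: 2.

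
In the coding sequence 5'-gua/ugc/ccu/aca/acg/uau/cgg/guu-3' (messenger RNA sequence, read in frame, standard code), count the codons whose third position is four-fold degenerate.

6

Codon 1 GUA (Val): third position 4-fold.
Codon 2 UGC (Cys): third position 2-fold.
Codon 3 CCU (Pro): third position 4-fold.
Codon 4 ACA (Thr): third position 4-fold.
Codon 5 ACG (Thr): third position 4-fold.
Codon 6 UAU (Tyr): third position 2-fold.
Codon 7 CGG (Arg): third position 4-fold.
Codon 8 GUU (Val): third position 4-fold.
Four-fold degenerate third positions: 6.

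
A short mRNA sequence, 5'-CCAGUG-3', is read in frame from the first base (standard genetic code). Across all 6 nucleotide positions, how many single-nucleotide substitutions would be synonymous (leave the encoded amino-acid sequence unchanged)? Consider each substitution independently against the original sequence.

Codon 1 (CCA, Pro): 3 synonymous substitutions.
Codon 2 (GUG, Val): 3 synonymous substitutions.
Total: 3 + 3 = 6.

6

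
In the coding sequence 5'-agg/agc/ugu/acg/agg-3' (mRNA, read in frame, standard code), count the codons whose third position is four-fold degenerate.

Codon 1 AGG (Arg): third position 2-fold.
Codon 2 AGC (Ser): third position 2-fold.
Codon 3 UGU (Cys): third position 2-fold.
Codon 4 ACG (Thr): third position 4-fold.
Codon 5 AGG (Arg): third position 2-fold.
Four-fold degenerate third positions: 1.

1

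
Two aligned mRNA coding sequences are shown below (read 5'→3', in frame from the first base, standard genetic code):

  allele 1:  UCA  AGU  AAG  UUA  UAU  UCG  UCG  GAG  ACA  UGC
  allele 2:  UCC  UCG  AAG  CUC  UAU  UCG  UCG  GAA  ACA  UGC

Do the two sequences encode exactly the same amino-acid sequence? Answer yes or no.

yes

Codon 1: UCA Ser / UCC Ser — synonymous.
Codon 2: AGU Ser / UCG Ser — synonymous.
Codon 3: AAG Lys / AAG Lys — identical.
Codon 4: UUA Leu / CUC Leu — synonymous.
Codon 5: UAU Tyr / UAU Tyr — identical.
Codon 6: UCG Ser / UCG Ser — identical.
Codon 7: UCG Ser / UCG Ser — identical.
Codon 8: GAG Glu / GAA Glu — synonymous.
Codon 9: ACA Thr / ACA Thr — identical.
Codon 10: UGC Cys / UGC Cys — identical.
Nonsynonymous differences: 0 → same protein.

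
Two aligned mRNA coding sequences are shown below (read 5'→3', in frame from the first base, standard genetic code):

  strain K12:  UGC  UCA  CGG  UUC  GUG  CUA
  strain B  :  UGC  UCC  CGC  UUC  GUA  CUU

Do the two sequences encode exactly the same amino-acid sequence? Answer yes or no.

Codon 1: UGC Cys / UGC Cys — identical.
Codon 2: UCA Ser / UCC Ser — synonymous.
Codon 3: CGG Arg / CGC Arg — synonymous.
Codon 4: UUC Phe / UUC Phe — identical.
Codon 5: GUG Val / GUA Val — synonymous.
Codon 6: CUA Leu / CUU Leu — synonymous.
Nonsynonymous differences: 0 → same protein.

yes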